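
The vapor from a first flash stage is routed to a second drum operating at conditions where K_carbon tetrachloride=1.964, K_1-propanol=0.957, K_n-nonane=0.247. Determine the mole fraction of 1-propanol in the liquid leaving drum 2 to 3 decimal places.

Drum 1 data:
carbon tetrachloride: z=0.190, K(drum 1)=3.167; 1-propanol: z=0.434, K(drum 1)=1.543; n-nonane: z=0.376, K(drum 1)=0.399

x_1-propanol (drum 2) = 0.507

Drum 1:
Newton–Raphson from ψ₁ = 0.3:
  ψ₁ = 0.300: g = 0.1765, g' = -0.624 → ψ₁ = 0.583
  ψ₁ = 0.583: g = 0.0133, g' = -0.570 → ψ₁ = 0.606
Converged at ψ₁ = 0.606.
Drum-1 compositions:
  carbon tetrachloride: x = 0.082, y = 0.260
  1-propanol: x = 0.327, y = 0.504
  n-nonane: x = 0.591, y = 0.236
Drum-2 feed = drum-1 vapor: z₂ = (0.2602, 0.5039, 0.2359).
Drum 2:
Material balance + equilibrium reduce to Σ zᵢ(Kᵢ−1)/(1+ψ₂(Kᵢ−1)) = 0.
Feasibility: ΣzᵢKᵢ = 1.051, Σzᵢ/Kᵢ = 1.614 — both > 1, two phases present.
Newton–Raphson from ψ₂ = 0.6:
  ψ₂ = 0.600: g = -0.1874, g' = -0.543 → ψ₂ = 0.255
  ψ₂ = 0.255: g = -0.0404, g' = -0.362 → ψ₂ = 0.143
  ψ₂ = 0.143: g = -0.0005, g' = -0.356 → ψ₂ = 0.142
Converged at ψ₂ = 0.142.
  carbon tetrachloride: x = 0.229, y = 0.450
  1-propanol: x = 0.507, y = 0.485
  n-nonane: x = 0.264, y = 0.065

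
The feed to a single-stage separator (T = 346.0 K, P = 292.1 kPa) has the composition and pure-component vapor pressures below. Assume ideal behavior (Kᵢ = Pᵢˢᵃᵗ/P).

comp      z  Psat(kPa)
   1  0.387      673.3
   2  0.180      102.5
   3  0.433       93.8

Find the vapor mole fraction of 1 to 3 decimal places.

y_1 = 0.782

Raoult's law: Kᵢ = Pᵢˢᵃᵗ/P = Pᵢˢᵃᵗ/292.1.
  K_1 = 673.3/292.1 = 2.30503, K_2 = 102.5/292.1 = 0.35091, K_3 = 93.8/292.1 = 0.32112
Rachford–Rice: g(V/F) = Σ zᵢ(Kᵢ−1)/(1+V/F(Kᵢ−1)) = 0.
g(0) = ΣzᵢKᵢ − 1 = 0.094 and g(1) = 1 − Σzᵢ/Kᵢ = -1.029, so a root lies in (0, 1).
Newton iteration, V/F⁰ = 0.5:
  V/F = 0.500: g = -0.3124, g' = -0.865 → V/F = 0.139
  V/F = 0.139: g = -0.0254, g' = -0.807 → V/F = 0.107
  V/F = 0.107: g = 0.0003, g' = -0.827 → V/F = 0.108
Converged at V/F = 0.108.
Compositions from xᵢ = zᵢ/(1+V/F(Kᵢ−1)), yᵢ = Kᵢxᵢ:
  1: x = 0.339, y = 0.782
  2: x = 0.194, y = 0.068
  3: x = 0.467, y = 0.150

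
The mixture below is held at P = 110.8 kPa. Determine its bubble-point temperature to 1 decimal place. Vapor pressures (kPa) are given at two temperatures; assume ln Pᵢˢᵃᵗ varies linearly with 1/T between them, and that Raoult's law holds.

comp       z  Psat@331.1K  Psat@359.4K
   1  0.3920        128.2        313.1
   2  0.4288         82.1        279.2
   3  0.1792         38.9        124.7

Bubble-point temperature: ΣzᵢPᵢˢᵃᵗ(T) = P. Interpolate ln Pᵢˢᵃᵗ = aᵢ + bᵢ/T.
  T = 331.1 K: ΣzᵢPᵢˢᵃᵗ = 92.43 kPa
  T = 359.4 K: ΣzᵢPᵢˢᵃᵗ = 264.80 kPa
  T = 345.2 K: ΣzᵢPᵢˢᵃᵗ = 159.04 kPa
  T = 338.1 K: ΣzᵢPᵢˢᵃᵗ = 121.59 kPa
  T = 334.6 K: ΣzᵢPᵢˢᵃᵗ = 106.14 kPa
  T = 336.4 K: ΣzᵢPᵢˢᵃᵗ = 113.86 kPa
Interpolating between 334.6 K and 336.4 K gives T ≈ 335.7 K.

T = 335.7 K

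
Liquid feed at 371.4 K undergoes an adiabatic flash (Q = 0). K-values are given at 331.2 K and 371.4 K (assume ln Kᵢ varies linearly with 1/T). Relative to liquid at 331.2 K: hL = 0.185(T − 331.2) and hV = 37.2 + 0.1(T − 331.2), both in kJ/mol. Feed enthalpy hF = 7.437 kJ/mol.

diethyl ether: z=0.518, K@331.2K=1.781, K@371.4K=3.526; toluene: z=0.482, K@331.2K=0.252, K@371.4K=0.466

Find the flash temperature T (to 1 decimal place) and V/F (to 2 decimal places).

Adiabatic flash: solve Rachford–Rice at each trial T, then check hF = ψ·hV(T) + (1−ψ)·hL(T).
  T = 331.2 K: K = (1.781, 0.252), RR gives ψ = 0.075, H_out = 2.803 kJ/mol
  T = 371.4 K: K = (3.526, 0.466), RR gives ψ = 0.779, H_out = 33.761 kJ/mol
  T = 351.3 K: K = (2.555, 0.349), RR gives ψ = 0.486, H_out = 20.950 kJ/mol
  T = 341.2 K: K = (2.143, 0.298), RR gives ψ = 0.316, H_out = 13.327 kJ/mol
  T = 336.2 K: K = (1.956, 0.274), RR gives ψ = 0.210, H_out = 8.635 kJ/mol
  T = 333.7 K: K = (1.867, 0.263), RR gives ψ = 0.147, H_out = 5.900 kJ/mol
  T = 334.9 K: K = (1.910, 0.268), RR gives ψ = 0.178, H_out = 7.252 kJ/mol
Linear interpolation between T = 334.9 (H_out = 7.252) and T = 336.2 (H_out = 8.635) on hF = 7.437 gives T ≈ 335.1 K, at which ψ = 0.18.

T = 335.1 K, V/F = 0.18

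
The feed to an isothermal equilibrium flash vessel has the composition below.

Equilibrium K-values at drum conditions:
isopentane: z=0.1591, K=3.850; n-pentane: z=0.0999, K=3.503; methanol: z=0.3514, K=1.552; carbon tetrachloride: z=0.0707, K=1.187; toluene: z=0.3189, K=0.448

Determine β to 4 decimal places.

Rachford–Rice: g(β) = Σ zᵢ(Kᵢ−1)/(1+β(Kᵢ−1)) = 0.
Feasibility: ΣzᵢKᵢ = 1.7346, Σzᵢ/Kᵢ = 1.0677 — both > 1, two phases present.
Newton–Raphson from β = 0.5:
  β = 0.5000: g = 0.21901, g' = -0.5964 → β = 0.8672
  β = 0.8672: g = 0.01436, g' = -0.5779 → β = 0.8920
  β = 0.8920: g = -0.00015, g' = -0.5899 → β = 0.8918
Converged at β = 0.8918.

β = 0.8918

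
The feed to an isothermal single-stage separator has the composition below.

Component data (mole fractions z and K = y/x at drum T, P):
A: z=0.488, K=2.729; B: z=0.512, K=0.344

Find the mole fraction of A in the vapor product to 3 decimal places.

y_A = 0.751

Material balance + equilibrium reduce to Σ zᵢ(Kᵢ−1)/(1+V/F(Kᵢ−1)) = 0.
Check two-phase: ΣzᵢKᵢ = 1.508 > 1 and Σzᵢ/Kᵢ = 1.667 > 1, so g(0) = 0.508 > 0 and g(1) = -0.667 < 0.
Iterate (Newton) starting at V/F = 0.58:
  V/F = 0.580: g = -0.1209, g' = -0.938 → V/F = 0.451
  V/F = 0.451: g = -0.0030, g' = -0.905 → V/F = 0.448
Converged at V/F = 0.448.
Compositions from xᵢ = zᵢ/(1+V/F(Kᵢ−1)), yᵢ = Kᵢxᵢ:
  A: x = 0.275, y = 0.751
  B: x = 0.725, y = 0.249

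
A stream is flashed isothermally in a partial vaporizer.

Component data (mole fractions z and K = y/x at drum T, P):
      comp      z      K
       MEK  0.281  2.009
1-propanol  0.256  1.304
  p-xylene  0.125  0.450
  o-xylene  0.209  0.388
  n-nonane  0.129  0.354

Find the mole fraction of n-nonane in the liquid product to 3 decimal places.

x_n-nonane = 0.146

Material balance + equilibrium reduce to Σ zᵢ(Kᵢ−1)/(1+V/F(Kᵢ−1)) = 0.
g(0) = ΣzᵢKᵢ − 1 = 0.081 and g(1) = 1 − Σzᵢ/Kᵢ = -0.517, so a root lies in (0, 1).
Newton–Raphson from V/F = 0.32:
  V/F = 0.320: g = -0.0623, g' = -0.445 → V/F = 0.180
  V/F = 0.180: g = -0.0007, g' = -0.441 → V/F = 0.179
Converged at V/F = 0.179.
Compositions from xᵢ = zᵢ/(1+V/F(Kᵢ−1)), yᵢ = Kᵢxᵢ:
  MEK: x = 0.238, y = 0.478
  1-propanol: x = 0.243, y = 0.317
  p-xylene: x = 0.139, y = 0.062
  o-xylene: x = 0.235, y = 0.091
  n-nonane: x = 0.146, y = 0.052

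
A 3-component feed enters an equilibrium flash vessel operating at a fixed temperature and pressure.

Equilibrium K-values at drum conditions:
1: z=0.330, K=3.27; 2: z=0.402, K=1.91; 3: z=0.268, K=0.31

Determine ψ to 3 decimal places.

Newton–Raphson from ψ = 0.5:
  ψ = 0.500: g = 0.3200, g' = -0.828 → ψ = 0.887
  ψ = 0.887: g = -0.0251, g' = -1.136 → ψ = 0.864
Converged at ψ = 0.864.

ψ = 0.864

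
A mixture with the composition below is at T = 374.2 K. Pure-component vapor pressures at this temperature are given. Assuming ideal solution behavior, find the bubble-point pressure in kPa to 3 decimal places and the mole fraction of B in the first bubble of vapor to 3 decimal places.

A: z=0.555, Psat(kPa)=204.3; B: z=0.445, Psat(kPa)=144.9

At the bubble point ψ → 0, so ΣzᵢKᵢ = 1 with Kᵢ = Pᵢˢᵃᵗ/P ⇒ P = ΣzᵢPᵢˢᵃᵗ.
P = 0.555·204.3 + 0.445·144.9 = 177.867 kPa
yᵢ = zᵢPᵢˢᵃᵗ/P ⇒ y_B = 0.445·144.9/177.867 = 0.363

Pbub = 177.867 kPa, y_B = 0.363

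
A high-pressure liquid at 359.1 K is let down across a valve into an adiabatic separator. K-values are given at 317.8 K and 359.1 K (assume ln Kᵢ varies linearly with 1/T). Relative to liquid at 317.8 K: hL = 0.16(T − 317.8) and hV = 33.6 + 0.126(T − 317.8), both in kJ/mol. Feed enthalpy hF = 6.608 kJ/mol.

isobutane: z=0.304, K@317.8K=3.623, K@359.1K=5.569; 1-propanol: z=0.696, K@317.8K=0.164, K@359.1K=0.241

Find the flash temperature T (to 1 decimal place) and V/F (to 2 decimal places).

Adiabatic flash: solve Rachford–Rice at each trial T, then check hF = ψ·hV(T) + (1−ψ)·hL(T).
  T = 317.8 K: K = (3.623, 0.164), RR gives ψ = 0.098, H_out = 3.303 kJ/mol
  T = 359.1 K: K = (5.569, 0.241), RR gives ψ = 0.248, H_out = 14.599 kJ/mol
  T = 338.5 K: K = (4.553, 0.201), RR gives ψ = 0.185, H_out = 9.389 kJ/mol
  T = 328.1 K: K = (4.074, 0.182), RR gives ψ = 0.145, H_out = 6.479 kJ/mol
  T = 333.3 K: K = (4.311, 0.192), RR gives ψ = 0.166, H_out = 7.965 kJ/mol
  T = 330.7 K: K = (4.192, 0.187), RR gives ψ = 0.156, H_out = 7.231 kJ/mol
  T = 329.4 K: K = (4.133, 0.185), RR gives ψ = 0.151, H_out = 6.857 kJ/mol
Linear interpolation between T = 328.1 (H_out = 6.479) and T = 329.4 (H_out = 6.857) on hF = 6.608 gives T ≈ 328.5 K, at which ψ = 0.15.

T = 328.5 K, V/F = 0.15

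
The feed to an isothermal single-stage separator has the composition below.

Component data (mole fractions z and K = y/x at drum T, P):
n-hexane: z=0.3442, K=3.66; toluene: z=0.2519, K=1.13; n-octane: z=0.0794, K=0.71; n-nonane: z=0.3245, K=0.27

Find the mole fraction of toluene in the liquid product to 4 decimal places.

x_toluene = 0.2358

Let ψ = V/F and solve Σ zᵢ(Kᵢ−1)/(1+ψ(Kᵢ−1)) = 0.
g(0) = ΣzᵢKᵢ − 1 = 0.6884 and g(1) = 1 − Σzᵢ/Kᵢ = -0.6306, so a root lies in (0, 1).
Newton–Raphson from ψ = 0.5:
  ψ = 0.5000: g = 0.02372, g' = -0.8903 → ψ = 0.5266
Converged at ψ = 0.5266.
Compositions from xᵢ = zᵢ/(1+ψ(Kᵢ−1)), yᵢ = Kᵢxᵢ:
  n-hexane: x = 0.1434, y = 0.5247
  toluene: x = 0.2358, y = 0.2664
  n-octane: x = 0.0937, y = 0.0665
  n-nonane: x = 0.5272, y = 0.1423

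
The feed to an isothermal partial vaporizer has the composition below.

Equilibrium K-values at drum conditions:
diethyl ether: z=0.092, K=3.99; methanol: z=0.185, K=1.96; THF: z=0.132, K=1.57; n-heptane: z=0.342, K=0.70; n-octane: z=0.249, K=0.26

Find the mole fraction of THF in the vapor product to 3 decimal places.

y_THF = 0.177

Rachford–Rice: g(ψ) = Σ zᵢ(Kᵢ−1)/(1+ψ(Kᵢ−1)) = 0.
Check two-phase: ΣzᵢKᵢ = 1.241 > 1 and Σzᵢ/Kᵢ = 1.648 > 1, so g(0) = 0.241 > 0 and g(1) = -0.648 < 0.
Newton–Raphson from ψ = 0.5:
  ψ = 0.500: g = -0.1244, g' = -0.622 → ψ = 0.300
  ψ = 0.300: g = -0.0025, g' = -0.625 → ψ = 0.296
Converged at ψ = 0.296.
Compositions from xᵢ = zᵢ/(1+ψ(Kᵢ−1)), yᵢ = Kᵢxᵢ:
  diethyl ether: x = 0.049, y = 0.195
  methanol: x = 0.144, y = 0.282
  THF: x = 0.113, y = 0.177
  n-heptane: x = 0.375, y = 0.263
  n-octane: x = 0.319, y = 0.083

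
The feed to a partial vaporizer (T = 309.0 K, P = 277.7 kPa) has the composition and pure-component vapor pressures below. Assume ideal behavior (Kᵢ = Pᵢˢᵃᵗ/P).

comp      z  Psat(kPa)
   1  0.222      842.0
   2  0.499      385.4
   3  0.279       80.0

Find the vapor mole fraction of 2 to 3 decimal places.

y_2 = 0.558

Raoult's law: Kᵢ = Pᵢˢᵃᵗ/P = Pᵢˢᵃᵗ/277.7.
  K_1 = 842.0/277.7 = 3.03205, K_2 = 385.4/277.7 = 1.38783, K_3 = 80.0/277.7 = 0.28808
Let ψ = V/F and solve Σ zᵢ(Kᵢ−1)/(1+ψ(Kᵢ−1)) = 0.
g(0) = ΣzᵢKᵢ − 1 = 0.446 and g(1) = 1 − Σzᵢ/Kᵢ = -0.401, so a root lies in (0, 1).
Newton iteration, ψ⁰ = 0.5:
  ψ = 0.500: g = 0.0775, g' = -0.619 → ψ = 0.625
  ψ = 0.625: g = -0.0034, g' = -0.686 → ψ = 0.620
Converged at ψ = 0.620.
Compositions from xᵢ = zᵢ/(1+ψ(Kᵢ−1)), yᵢ = Kᵢxᵢ:
  1: x = 0.098, y = 0.298
  2: x = 0.402, y = 0.558
  3: x = 0.500, y = 0.144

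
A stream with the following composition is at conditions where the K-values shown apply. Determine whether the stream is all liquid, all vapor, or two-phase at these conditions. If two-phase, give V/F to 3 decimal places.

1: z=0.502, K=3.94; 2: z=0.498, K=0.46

two-phase, V/F = 0.760

ΣzᵢKᵢ = 2.207; Σzᵢ/Kᵢ = 1.210.
Both exceed 1, so a two-phase solution exists.
Binary case is linear: z₁(K₁−1)(1+ψ(K₂−1)) + z₂(K₂−1)(1+ψ(K₁−1)) = 0
⇒ ψ = [z₁(K₁−1)+z₂(K₂−1)] / [−(K₁−1)(K₂−1)] = 1.2070/1.5876 = 0.760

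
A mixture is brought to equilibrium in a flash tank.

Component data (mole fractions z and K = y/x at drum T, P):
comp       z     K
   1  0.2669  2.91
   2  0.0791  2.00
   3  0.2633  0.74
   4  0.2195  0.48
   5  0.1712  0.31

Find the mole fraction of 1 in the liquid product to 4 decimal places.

x_1 = 0.1618

Rachford–Rice: g(V/F) = Σ zᵢ(Kᵢ−1)/(1+V/F(Kᵢ−1)) = 0.
g(0) = ΣzᵢKᵢ − 1 = 0.2882 and g(1) = 1 − Σzᵢ/Kᵢ = -0.4966, so a root lies in (0, 1).
Newton–Raphson from V/F = 0.5:
  V/F = 0.5000: g = -0.09979, g' = -0.6118 → V/F = 0.3369
  V/F = 0.3369: g = 0.00204, g' = -0.6517 → V/F = 0.3400
Converged at V/F = 0.3400.
Compositions from xᵢ = zᵢ/(1+V/F(Kᵢ−1)), yᵢ = Kᵢxᵢ:
  1: x = 0.1618, y = 0.4709
  2: x = 0.0590, y = 0.1181
  3: x = 0.2888, y = 0.2137
  4: x = 0.2666, y = 0.1280
  5: x = 0.2237, y = 0.0693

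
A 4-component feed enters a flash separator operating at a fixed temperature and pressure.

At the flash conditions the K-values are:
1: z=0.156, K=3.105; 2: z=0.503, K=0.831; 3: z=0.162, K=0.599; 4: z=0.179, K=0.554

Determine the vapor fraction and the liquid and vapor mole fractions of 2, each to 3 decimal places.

ψ = 0.166, x_2 = 0.518, y_2 = 0.430

Let ψ = V/F and solve Σ zᵢ(Kᵢ−1)/(1+ψ(Kᵢ−1)) = 0.
g(0) = ΣzᵢKᵢ − 1 = 0.099 and g(1) = 1 − Σzᵢ/Kᵢ = -0.249, so a root lies in (0, 1).
Iterate (Newton) starting at ψ = 0.6:
  ψ = 0.600: g = -0.1440, g' = -0.264 → ψ = 0.055
  ψ = 0.055: g = 0.0602, g' = -0.634 → ψ = 0.150
  ψ = 0.150: g = 0.0077, g' = -0.485 → ψ = 0.166
Converged at ψ = 0.166.
Compositions from xᵢ = zᵢ/(1+ψ(Kᵢ−1)), yᵢ = Kᵢxᵢ:
  1: x = 0.116, y = 0.359
  2: x = 0.518, y = 0.430
  3: x = 0.174, y = 0.104
  4: x = 0.193, y = 0.107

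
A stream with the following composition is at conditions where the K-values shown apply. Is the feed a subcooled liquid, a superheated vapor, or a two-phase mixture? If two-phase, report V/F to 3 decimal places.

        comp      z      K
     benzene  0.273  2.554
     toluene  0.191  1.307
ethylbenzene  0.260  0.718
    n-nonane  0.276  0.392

ΣzᵢKᵢ = 1.242; Σzᵢ/Kᵢ = 1.319.
Both exceed 1, so a two-phase solution exists.
Material balance + equilibrium reduce to Σ zᵢ(Kᵢ−1)/(1+ψ(Kᵢ−1)) = 0.
Newton iteration, ψ⁰ = 0.44:
  ψ = 0.440: g = -0.0092, g' = -0.464 → ψ = 0.420
Converged at ψ = 0.420.

two-phase, V/F = 0.420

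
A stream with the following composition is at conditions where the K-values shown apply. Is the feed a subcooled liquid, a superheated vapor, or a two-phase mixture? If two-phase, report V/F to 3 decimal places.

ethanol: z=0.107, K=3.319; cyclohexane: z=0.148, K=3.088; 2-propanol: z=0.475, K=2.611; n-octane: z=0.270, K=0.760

superheated vapor

ΣzᵢKᵢ = 2.258; Σzᵢ/Kᵢ = 0.617.
Since Σzᵢ/Kᵢ < 1 the mixture is above its dew point — single vapor phase.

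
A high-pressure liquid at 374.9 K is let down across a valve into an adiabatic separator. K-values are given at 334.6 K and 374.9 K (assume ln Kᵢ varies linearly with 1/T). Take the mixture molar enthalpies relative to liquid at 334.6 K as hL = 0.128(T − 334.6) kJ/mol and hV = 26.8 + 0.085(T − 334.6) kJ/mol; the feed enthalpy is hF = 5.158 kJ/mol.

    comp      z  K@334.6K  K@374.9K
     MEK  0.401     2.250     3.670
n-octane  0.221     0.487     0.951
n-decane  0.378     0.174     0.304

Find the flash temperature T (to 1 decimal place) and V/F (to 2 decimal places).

Adiabatic flash: solve Rachford–Rice at each trial T, then check hF = ψ·hV(T) + (1−ψ)·hL(T).
  T = 334.6 K: K = (2.250, 0.487, 0.174), RR gives ψ = 0.084, H_out = 2.240 kJ/mol
  T = 374.9 K: K = (3.670, 0.951, 0.304), RR gives ψ = 0.546, H_out = 18.849 kJ/mol
  T = 354.8 K: K = (2.916, 0.694, 0.234), RR gives ψ = 0.338, H_out = 11.352 kJ/mol
  T = 344.7 K: K = (2.571, 0.584, 0.203), RR gives ψ = 0.222, H_out = 7.136 kJ/mol
  T = 339.6 K: K = (2.406, 0.534, 0.188), RR gives ψ = 0.156, H_out = 4.779 kJ/mol
  T = 342.1 K: K = (2.486, 0.558, 0.195), RR gives ψ = 0.189, H_out = 5.959 kJ/mol
  T = 340.9 K: K = (2.447, 0.546, 0.192), RR gives ψ = 0.173, H_out = 5.399 kJ/mol
Linear interpolation between T = 339.6 (H_out = 4.779) and T = 340.9 (H_out = 5.399) on hF = 5.158 gives T ≈ 340.4 K, at which ψ = 0.17.

T = 340.4 K, V/F = 0.17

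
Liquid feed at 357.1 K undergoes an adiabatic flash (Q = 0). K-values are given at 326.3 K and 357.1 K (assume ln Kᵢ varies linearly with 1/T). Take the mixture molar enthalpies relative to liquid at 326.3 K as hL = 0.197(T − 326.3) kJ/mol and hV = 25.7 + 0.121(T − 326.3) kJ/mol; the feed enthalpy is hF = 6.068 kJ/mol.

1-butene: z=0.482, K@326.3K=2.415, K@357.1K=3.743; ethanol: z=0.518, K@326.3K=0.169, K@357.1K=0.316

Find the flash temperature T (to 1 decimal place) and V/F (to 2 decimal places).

Adiabatic flash: solve Rachford–Rice at each trial T, then check hF = ψ·hV(T) + (1−ψ)·hL(T).
  T = 326.3 K: K = (2.415, 0.169), RR gives ψ = 0.214, H_out = 5.498 kJ/mol
  T = 357.1 K: K = (3.743, 0.316), RR gives ψ = 0.516, H_out = 18.117 kJ/mol
  T = 341.7 K: K = (3.036, 0.234), RR gives ψ = 0.375, H_out = 12.237 kJ/mol
  T = 334.0 K: K = (2.715, 0.200), RR gives ψ = 0.300, H_out = 9.059 kJ/mol
  T = 330.1 K: K = (2.560, 0.184), RR gives ψ = 0.259, H_out = 7.318 kJ/mol
  T = 328.2 K: K = (2.487, 0.176), RR gives ψ = 0.237, H_out = 6.426 kJ/mol
Linear interpolation between T = 326.3 (H_out = 5.498) and T = 328.2 (H_out = 6.426) on hF = 6.068 gives T ≈ 327.5 K, at which ψ = 0.23.

T = 327.5 K, V/F = 0.23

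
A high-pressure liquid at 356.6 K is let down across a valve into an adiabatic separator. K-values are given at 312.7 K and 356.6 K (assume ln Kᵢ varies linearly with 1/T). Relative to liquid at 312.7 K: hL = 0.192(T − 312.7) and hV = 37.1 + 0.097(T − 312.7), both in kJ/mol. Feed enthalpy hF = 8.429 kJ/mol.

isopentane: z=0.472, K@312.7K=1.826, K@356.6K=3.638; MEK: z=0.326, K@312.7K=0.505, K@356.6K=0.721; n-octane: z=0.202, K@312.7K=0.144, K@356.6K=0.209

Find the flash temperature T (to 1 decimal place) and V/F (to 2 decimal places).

Adiabatic flash: solve Rachford–Rice at each trial T, then check hF = ψ·hV(T) + (1−ψ)·hL(T).
  T = 312.7 K: K = (1.826, 0.505, 0.144), RR gives ψ = 0.102, H_out = 3.796 kJ/mol
  T = 356.6 K: K = (3.638, 0.721, 0.209), RR gives ψ = 0.668, H_out = 30.432 kJ/mol
  T = 334.6 K: K = (2.634, 0.610, 0.176), RR gives ψ = 0.480, H_out = 21.029 kJ/mol
  T = 323.6 K: K = (2.205, 0.557, 0.159), RR gives ψ = 0.334, H_out = 14.130 kJ/mol
  T = 318.1 K: K = (2.008, 0.530, 0.152), RR gives ψ = 0.233, H_out = 9.551 kJ/mol
  T = 315.4 K: K = (1.916, 0.518, 0.148), RR gives ψ = 0.172, H_out = 6.868 kJ/mol
  T = 316.8 K: K = (1.963, 0.524, 0.150), RR gives ψ = 0.205, H_out = 8.302 kJ/mol
Linear interpolation between T = 316.8 (H_out = 8.302) and T = 318.1 (H_out = 9.551) on hF = 8.429 gives T ≈ 316.9 K, at which ψ = 0.21.

T = 316.9 K, V/F = 0.21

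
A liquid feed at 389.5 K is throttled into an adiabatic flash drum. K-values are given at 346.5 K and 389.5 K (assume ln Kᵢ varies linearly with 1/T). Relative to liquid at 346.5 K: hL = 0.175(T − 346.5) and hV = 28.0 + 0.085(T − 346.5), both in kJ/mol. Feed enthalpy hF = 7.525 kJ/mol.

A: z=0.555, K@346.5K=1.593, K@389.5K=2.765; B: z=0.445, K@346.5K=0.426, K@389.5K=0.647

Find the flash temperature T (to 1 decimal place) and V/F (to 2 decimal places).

Adiabatic flash: solve Rachford–Rice at each trial T, then check hF = ψ·hV(T) + (1−ψ)·hL(T).
  T = 346.5 K: K = (1.593, 0.426), RR gives ψ = 0.216, H_out = 6.061 kJ/mol
  T = 389.5 K: K = (2.765, 0.647), RR gives ψ = 1.000, H_out = 31.655 kJ/mol
  T = 368.0 K: K = (2.133, 0.531), RR gives ψ = 0.792, H_out = 24.397 kJ/mol
  T = 357.2 K: K = (1.850, 0.477), RR gives ψ = 0.538, H_out = 16.419 kJ/mol
  T = 351.9 K: K = (1.720, 0.451), RR gives ψ = 0.394, H_out = 11.776 kJ/mol
  T = 349.2 K: K = (1.656, 0.439), RR gives ψ = 0.310, H_out = 9.079 kJ/mol
  T = 347.9 K: K = (1.625, 0.433), RR gives ψ = 0.266, H_out = 7.672 kJ/mol
Linear interpolation between T = 346.5 (H_out = 6.061) and T = 347.9 (H_out = 7.672) on hF = 7.525 gives T ≈ 347.8 K, at which ψ = 0.26.

T = 347.8 K, V/F = 0.26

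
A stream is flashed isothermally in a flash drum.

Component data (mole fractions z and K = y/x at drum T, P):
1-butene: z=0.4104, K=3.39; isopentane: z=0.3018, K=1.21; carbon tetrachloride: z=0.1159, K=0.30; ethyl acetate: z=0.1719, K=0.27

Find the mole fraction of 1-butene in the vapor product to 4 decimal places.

y_1-butene = 0.5173

Newton iteration, V/F⁰ = 0.5:
  V/F = 0.5000: g = 0.18178, g' = -0.8591 → V/F = 0.7116
  V/F = 0.7116: g = -0.00448, g' = -0.9537 → V/F = 0.7069
Converged at V/F = 0.7069.
Compositions from xᵢ = zᵢ/(1+V/F(Kᵢ−1)), yᵢ = Kᵢxᵢ:
  1-butene: x = 0.1526, y = 0.5173
  isopentane: x = 0.2628, y = 0.3180
  carbon tetrachloride: x = 0.2294, y = 0.0688
  ethyl acetate: x = 0.3552, y = 0.0959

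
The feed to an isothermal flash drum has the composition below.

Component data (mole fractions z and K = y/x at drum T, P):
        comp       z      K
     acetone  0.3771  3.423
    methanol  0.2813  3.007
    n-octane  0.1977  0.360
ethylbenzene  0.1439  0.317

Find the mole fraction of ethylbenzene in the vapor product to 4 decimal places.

y_ethylbenzene = 0.1081

Material balance + equilibrium reduce to Σ zᵢ(Kᵢ−1)/(1+ψ(Kᵢ−1)) = 0.
g(0) = ΣzᵢKᵢ − 1 = 1.2535 and g(1) = 1 − Σzᵢ/Kᵢ = -0.2068, so a root lies in (0, 1).
Iterate (Newton) starting at ψ = 0.5:
  ψ = 0.5000: g = 0.35963, g' = -1.0649 → ψ = 0.8377
  ψ = 0.8377: g = 0.00964, g' = -1.1419 → ψ = 0.8462
  ψ = 0.8462: g = -0.00006, g' = -1.1557 → ψ = 0.8461
Converged at ψ = 0.8461.
Compositions from xᵢ = zᵢ/(1+ψ(Kᵢ−1)), yᵢ = Kᵢxᵢ:
  acetone: x = 0.1236, y = 0.4232
  methanol: x = 0.1043, y = 0.3135
  n-octane: x = 0.4312, y = 0.1552
  ethylbenzene: x = 0.3409, y = 0.1081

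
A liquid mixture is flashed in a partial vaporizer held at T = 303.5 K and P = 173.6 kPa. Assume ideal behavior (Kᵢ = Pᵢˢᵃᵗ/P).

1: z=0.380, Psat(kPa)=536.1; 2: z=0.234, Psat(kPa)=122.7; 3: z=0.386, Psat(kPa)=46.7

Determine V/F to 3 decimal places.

V/F = 0.353

Raoult's law: Kᵢ = Pᵢˢᵃᵗ/P = Pᵢˢᵃᵗ/173.6.
  K_1 = 536.1/173.6 = 3.08813, K_2 = 122.7/173.6 = 0.70680, K_3 = 46.7/173.6 = 0.26901
Rachford–Rice: g(V/F) = Σ zᵢ(Kᵢ−1)/(1+V/F(Kᵢ−1)) = 0.
g(0) = ΣzᵢKᵢ − 1 = 0.443 and g(1) = 1 − Σzᵢ/Kᵢ = -0.889, so a root lies in (0, 1).
Newton–Raphson from V/F = 0.65:
  V/F = 0.650: g = -0.2858, g' = -1.078 → V/F = 0.385
  V/F = 0.385: g = -0.0300, g' = -0.934 → V/F = 0.353
Converged at V/F = 0.353.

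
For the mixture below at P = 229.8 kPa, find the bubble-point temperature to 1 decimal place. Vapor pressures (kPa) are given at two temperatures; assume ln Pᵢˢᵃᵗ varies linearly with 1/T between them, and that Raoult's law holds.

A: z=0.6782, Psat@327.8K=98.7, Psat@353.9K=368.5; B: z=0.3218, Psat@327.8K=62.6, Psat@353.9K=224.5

Bubble-point temperature: ΣzᵢPᵢˢᵃᵗ(T) = P. Interpolate ln Pᵢˢᵃᵗ = aᵢ + bᵢ/T.
  T = 327.8 K: ΣzᵢPᵢˢᵃᵗ = 87.08 kPa
  T = 353.9 K: ΣzᵢPᵢˢᵃᵗ = 322.16 kPa
  T = 340.9 K: ΣzᵢPᵢˢᵃᵗ = 172.17 kPa
  T = 347.4 K: ΣzᵢPᵢˢᵃᵗ = 236.89 kPa
  T = 344.1 K: ΣzᵢPᵢˢᵃᵗ = 201.76 kPa
  T = 345.8 K: ΣzᵢPᵢˢᵃᵗ = 219.24 kPa
Interpolating between 345.8 K and 347.4 K gives T ≈ 346.8 K.

T = 346.8 K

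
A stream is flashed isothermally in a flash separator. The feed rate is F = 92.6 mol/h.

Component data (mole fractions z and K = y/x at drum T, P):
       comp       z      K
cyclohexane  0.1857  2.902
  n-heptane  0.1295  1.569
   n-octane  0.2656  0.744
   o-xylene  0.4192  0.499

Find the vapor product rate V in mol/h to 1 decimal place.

Newton iteration, ψ⁰ = 0.33:
  ψ = 0.3300: g = -0.04685, g' = -0.4551 → ψ = 0.2271
  ψ = 0.2271: g = 0.00276, g' = -0.5141 → ψ = 0.2324
Converged at ψ = 0.2324.
Then V = ψ·F = 0.2324·92.6 = 21.5 mol/h and L = F − V = 71.1 mol/h.

V = 21.5 mol/h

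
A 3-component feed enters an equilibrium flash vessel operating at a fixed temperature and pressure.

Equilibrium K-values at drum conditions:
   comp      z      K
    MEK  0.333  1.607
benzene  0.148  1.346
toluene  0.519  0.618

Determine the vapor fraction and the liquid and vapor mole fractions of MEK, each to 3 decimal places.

Newton–Raphson from ψ = 0.61:
  ψ = 0.610: g = -0.0687, g' = -0.206 → ψ = 0.277
  ψ = 0.277: g = -0.0019, g' = -0.199 → ψ = 0.267
Converged at ψ = 0.267.
Compositions from xᵢ = zᵢ/(1+ψ(Kᵢ−1)), yᵢ = Kᵢxᵢ:
  MEK: x = 0.287, y = 0.460
  benzene: x = 0.135, y = 0.182
  toluene: x = 0.578, y = 0.357

ψ = 0.267, x_MEK = 0.287, y_MEK = 0.460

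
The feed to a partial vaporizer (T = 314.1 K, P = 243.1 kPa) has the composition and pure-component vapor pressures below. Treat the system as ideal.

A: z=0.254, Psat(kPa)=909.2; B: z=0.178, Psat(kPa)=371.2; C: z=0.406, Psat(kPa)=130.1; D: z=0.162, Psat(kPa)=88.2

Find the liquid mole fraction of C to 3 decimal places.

Raoult's law: Kᵢ = Pᵢˢᵃᵗ/P = Pᵢˢᵃᵗ/243.1.
  K_A = 909.2/243.1 = 3.74002, K_B = 371.2/243.1 = 1.52694, K_C = 130.1/243.1 = 0.53517, K_D = 88.2/243.1 = 0.36281
Let β = V/F and solve Σ zᵢ(Kᵢ−1)/(1+β(Kᵢ−1)) = 0.
g(0) = ΣzᵢKᵢ − 1 = 0.498 and g(1) = 1 − Σzᵢ/Kᵢ = -0.390, so a root lies in (0, 1).
Iterate (Newton) starting at β = 0.55:
  β = 0.550: g = -0.0621, g' = -0.647 → β = 0.454
  β = 0.454: g = 0.0014, g' = -0.682 → β = 0.456
Converged at β = 0.456.
Compositions from xᵢ = zᵢ/(1+β(Kᵢ−1)), yᵢ = Kᵢxᵢ:
  A: x = 0.113, y = 0.422
  B: x = 0.144, y = 0.219
  C: x = 0.515, y = 0.276
  D: x = 0.228, y = 0.083

x_C = 0.515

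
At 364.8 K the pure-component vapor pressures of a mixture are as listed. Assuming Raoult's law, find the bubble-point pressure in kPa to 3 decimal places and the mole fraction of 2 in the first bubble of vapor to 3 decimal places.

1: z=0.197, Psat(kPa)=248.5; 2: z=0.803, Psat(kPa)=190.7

At the bubble point ψ → 0, so ΣzᵢKᵢ = 1 with Kᵢ = Pᵢˢᵃᵗ/P ⇒ P = ΣzᵢPᵢˢᵃᵗ.
P = 0.197·248.5 + 0.803·190.7 = 202.087 kPa
yᵢ = zᵢPᵢˢᵃᵗ/P ⇒ y_2 = 0.803·190.7/202.087 = 0.758

Pbub = 202.087 kPa, y_2 = 0.758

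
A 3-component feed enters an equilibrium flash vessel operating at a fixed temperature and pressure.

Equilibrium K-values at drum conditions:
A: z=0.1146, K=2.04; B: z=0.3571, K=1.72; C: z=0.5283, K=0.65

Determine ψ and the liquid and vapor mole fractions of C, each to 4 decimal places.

Material balance + equilibrium reduce to Σ zᵢ(Kᵢ−1)/(1+ψ(Kᵢ−1)) = 0.
Check two-phase: ΣzᵢKᵢ = 1.1914 > 1 and Σzᵢ/Kᵢ = 1.0766 > 1, so g(0) = 0.1914 > 0 and g(1) = -0.0766 < 0.
Iterate (Newton) starting at ψ = 0.5:
  ψ = 0.5000: g = 0.04334, g' = -0.2488 → ψ = 0.6742
  ψ = 0.6742: g = 0.00115, g' = -0.2376 → ψ = 0.6790
Converged at ψ = 0.6790.
Compositions from xᵢ = zᵢ/(1+ψ(Kᵢ−1)), yᵢ = Kᵢxᵢ:
  A: x = 0.0672, y = 0.1370
  B: x = 0.2398, y = 0.4125
  C: x = 0.6930, y = 0.4504

ψ = 0.6790, x_C = 0.6930, y_C = 0.4504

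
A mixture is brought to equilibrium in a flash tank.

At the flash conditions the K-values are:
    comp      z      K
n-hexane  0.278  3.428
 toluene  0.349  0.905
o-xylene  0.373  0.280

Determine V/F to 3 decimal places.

V/F = 0.316

Material balance + equilibrium reduce to Σ zᵢ(Kᵢ−1)/(1+V/F(Kᵢ−1)) = 0.
Feasibility: ΣzᵢKᵢ = 1.373, Σzᵢ/Kᵢ = 1.799 — both > 1, two phases present.
Iterate (Newton) starting at V/F = 0.5:
  V/F = 0.500: g = -0.1496, g' = -0.810 → V/F = 0.315
  V/F = 0.315: g = 0.0007, g' = -0.853 → V/F = 0.316
Converged at V/F = 0.316.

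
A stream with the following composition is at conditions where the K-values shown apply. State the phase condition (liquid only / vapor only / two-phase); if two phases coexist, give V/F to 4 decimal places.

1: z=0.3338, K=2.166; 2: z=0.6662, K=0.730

two-phase, V/F = 0.6649

ΣzᵢKᵢ = 1.2093; Σzᵢ/Kᵢ = 1.0667.
Both exceed 1, so a two-phase solution exists.
Let ψ = V/F and solve Σ zᵢ(Kᵢ−1)/(1+ψ(Kᵢ−1)) = 0.
Newton iteration, ψ⁰ = 0.5:
  ψ = 0.5000: g = 0.03792, g' = -0.2460 → ψ = 0.6541
  ψ = 0.6541: g = 0.00234, g' = -0.2177 → ψ = 0.6649
Converged at ψ = 0.6649.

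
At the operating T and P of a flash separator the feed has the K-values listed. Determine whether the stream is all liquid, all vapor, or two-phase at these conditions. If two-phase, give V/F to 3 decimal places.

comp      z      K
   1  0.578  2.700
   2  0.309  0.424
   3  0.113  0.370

two-phase, V/F = 0.729

ΣzᵢKᵢ = 1.733; Σzᵢ/Kᵢ = 1.248.
Both exceed 1, so a two-phase solution exists.
Newton iteration, ψ⁰ = 0.5:
  ψ = 0.500: g = 0.1772, g' = -0.786 → ψ = 0.726
  ψ = 0.726: g = 0.0031, g' = -0.790 → ψ = 0.729
Converged at ψ = 0.729.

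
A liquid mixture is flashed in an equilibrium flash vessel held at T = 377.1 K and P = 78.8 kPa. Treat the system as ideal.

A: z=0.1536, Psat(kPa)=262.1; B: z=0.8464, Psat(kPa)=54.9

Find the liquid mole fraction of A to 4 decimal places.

x_A = 0.1153

Raoult's law: Kᵢ = Pᵢˢᵃᵗ/P = Pᵢˢᵃᵗ/78.8.
  K_A = 262.1/78.8 = 3.326142, K_B = 54.9/78.8 = 0.696701
Rachford–Rice: g(β) = Σ zᵢ(Kᵢ−1)/(1+β(Kᵢ−1)) = 0.
Check two-phase: ΣzᵢKᵢ = 1.1006 > 1 and Σzᵢ/Kᵢ = 1.2610 > 1, so g(0) = 0.1006 > 0 and g(1) = -0.2610 < 0.
Binary case is linear: z₁(K₁−1)(1+β(K₂−1)) + z₂(K₂−1)(1+β(K₁−1)) = 0
⇒ β = [z₁(K₁−1)+z₂(K₂−1)] / [−(K₁−1)(K₂−1)] = 0.10058/0.70552 = 0.1426
Compositions from xᵢ = zᵢ/(1+β(Kᵢ−1)), yᵢ = Kᵢxᵢ:
  A: x = 0.1153, y = 0.3837
  B: x = 0.8847, y = 0.6163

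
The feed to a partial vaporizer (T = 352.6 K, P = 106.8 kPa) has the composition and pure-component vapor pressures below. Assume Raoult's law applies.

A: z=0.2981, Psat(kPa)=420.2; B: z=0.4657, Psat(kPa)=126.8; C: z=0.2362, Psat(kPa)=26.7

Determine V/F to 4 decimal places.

Raoult's law: Kᵢ = Pᵢˢᵃᵗ/P = Pᵢˢᵃᵗ/106.8.
  K_A = 420.2/106.8 = 3.934457, K_B = 126.8/106.8 = 1.187266, K_C = 26.7/106.8 = 0.250000
Material balance + equilibrium reduce to Σ zᵢ(Kᵢ−1)/(1+V/F(Kᵢ−1)) = 0.
g(0) = ΣzᵢKᵢ − 1 = 0.7848 and g(1) = 1 − Σzᵢ/Kᵢ = -0.4128, so a root lies in (0, 1).
Newton–Raphson from V/F = 0.5:
  V/F = 0.5000: g = 0.15086, g' = -0.7755 → V/F = 0.6945
  V/F = 0.6945: g = -0.00465, g' = -0.8697 → V/F = 0.6892
Converged at V/F = 0.6892.

V/F = 0.6892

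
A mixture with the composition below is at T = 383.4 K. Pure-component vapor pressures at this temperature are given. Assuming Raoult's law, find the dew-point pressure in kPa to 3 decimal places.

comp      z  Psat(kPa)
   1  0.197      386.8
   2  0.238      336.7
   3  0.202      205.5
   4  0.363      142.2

Pdew = 210.443 kPa

At the dew point ψ → 1, so Σzᵢ/Kᵢ = 1 with Kᵢ = Pᵢˢᵃᵗ/P ⇒ 1/P = Σzᵢ/Pᵢˢᵃᵗ.
1/P = 0.197/386.8 + 0.238/336.7 + 0.202/205.5 + 0.363/142.2 = 0.004752 ⇒ P = 210.443 kPa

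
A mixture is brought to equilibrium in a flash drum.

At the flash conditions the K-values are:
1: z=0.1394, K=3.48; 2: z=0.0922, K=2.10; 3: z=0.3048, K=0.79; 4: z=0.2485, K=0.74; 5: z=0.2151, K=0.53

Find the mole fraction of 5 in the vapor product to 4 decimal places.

y_5 = 0.1359

Let ψ = V/F and solve Σ zᵢ(Kᵢ−1)/(1+ψ(Kᵢ−1)) = 0.
g(0) = ΣzᵢKᵢ − 1 = 0.2174 and g(1) = 1 − Σzᵢ/Kᵢ = -0.2114, so a root lies in (0, 1).
Iterate (Newton) starting at ψ = 0.45:
  ψ = 0.4500: g = -0.04085, g' = -0.3558 → ψ = 0.3352
  ψ = 0.3352: g = 0.00326, g' = -0.4179 → ψ = 0.3430
Converged at ψ = 0.3430.
Compositions from xᵢ = zᵢ/(1+ψ(Kᵢ−1)), yᵢ = Kᵢxᵢ:
  1: x = 0.0753, y = 0.2621
  2: x = 0.0669, y = 0.1406
  3: x = 0.3285, y = 0.2595
  4: x = 0.2728, y = 0.2019
  5: x = 0.2564, y = 0.1359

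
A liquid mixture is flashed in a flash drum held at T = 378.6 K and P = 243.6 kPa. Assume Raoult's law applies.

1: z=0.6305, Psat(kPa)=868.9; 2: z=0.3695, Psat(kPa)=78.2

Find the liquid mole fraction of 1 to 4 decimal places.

x_1 = 0.2092

Raoult's law: Kᵢ = Pᵢˢᵃᵗ/P = Pᵢˢᵃᵗ/243.6.
  K_1 = 868.9/243.6 = 3.566913, K_2 = 78.2/243.6 = 0.321018
Material balance + equilibrium reduce to Σ zᵢ(Kᵢ−1)/(1+β(Kᵢ−1)) = 0.
Check two-phase: ΣzᵢKᵢ = 2.3676 > 1 and Σzᵢ/Kᵢ = 1.3278 > 1, so g(0) = 1.3676 > 0 and g(1) = -0.3278 < 0.
Iterate (Newton) starting at β = 0.5:
  β = 0.5000: g = 0.32893, g' = -1.1872 → β = 0.7771
  β = 0.7771: g = 0.00934, g' = -1.2266 → β = 0.7847
  β = 0.7847: g = -0.00004, g' = -1.2376 → β = 0.7846
Converged at β = 0.7846.
Compositions from xᵢ = zᵢ/(1+β(Kᵢ−1)), yᵢ = Kᵢxᵢ:
  1: x = 0.2092, y = 0.7461
  2: x = 0.7908, y = 0.2539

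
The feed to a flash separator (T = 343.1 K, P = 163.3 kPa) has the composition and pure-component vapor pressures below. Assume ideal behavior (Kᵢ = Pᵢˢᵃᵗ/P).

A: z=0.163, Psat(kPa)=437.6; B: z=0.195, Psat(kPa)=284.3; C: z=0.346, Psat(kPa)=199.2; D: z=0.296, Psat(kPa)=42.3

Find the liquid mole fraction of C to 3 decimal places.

Raoult's law: Kᵢ = Pᵢˢᵃᵗ/P = Pᵢˢᵃᵗ/163.3.
  K_A = 437.6/163.3 = 2.67973, K_B = 284.3/163.3 = 1.74097, K_C = 199.2/163.3 = 1.21984, K_D = 42.3/163.3 = 0.25903
Rachford–Rice: g(V/F) = Σ zᵢ(Kᵢ−1)/(1+V/F(Kᵢ−1)) = 0.
g(0) = ΣzᵢKᵢ − 1 = 0.275 and g(1) = 1 − Σzᵢ/Kᵢ = -0.599, so a root lies in (0, 1).
Iterate (Newton) starting at V/F = 0.5:
  V/F = 0.500: g = -0.0256, g' = -0.617 → V/F = 0.458
Converged at V/F = 0.458.
Compositions from xᵢ = zᵢ/(1+V/F(Kᵢ−1)), yᵢ = Kᵢxᵢ:
  A: x = 0.092, y = 0.247
  B: x = 0.146, y = 0.254
  C: x = 0.314, y = 0.383
  D: x = 0.448, y = 0.116

x_C = 0.314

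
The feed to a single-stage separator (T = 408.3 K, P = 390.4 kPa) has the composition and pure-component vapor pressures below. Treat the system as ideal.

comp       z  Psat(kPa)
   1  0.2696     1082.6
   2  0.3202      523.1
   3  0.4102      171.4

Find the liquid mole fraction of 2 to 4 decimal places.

Raoult's law: Kᵢ = Pᵢˢᵃᵗ/P = Pᵢˢᵃᵗ/390.4.
  K_1 = 1082.6/390.4 = 2.773053, K_2 = 523.1/390.4 = 1.339908, K_3 = 171.4/390.4 = 0.439037
Newton iteration, ψ⁰ = 0.5:
  ψ = 0.5000: g = 0.02660, g' = -0.5145 → ψ = 0.5517
  ψ = 0.5517: g = 0.00005, g' = -0.5135 → ψ = 0.5518
Converged at ψ = 0.5518.
Compositions from xᵢ = zᵢ/(1+ψ(Kᵢ−1)), yᵢ = Kᵢxᵢ:
  1: x = 0.1363, y = 0.3779
  2: x = 0.2696, y = 0.3613
  3: x = 0.5941, y = 0.2608

x_2 = 0.2696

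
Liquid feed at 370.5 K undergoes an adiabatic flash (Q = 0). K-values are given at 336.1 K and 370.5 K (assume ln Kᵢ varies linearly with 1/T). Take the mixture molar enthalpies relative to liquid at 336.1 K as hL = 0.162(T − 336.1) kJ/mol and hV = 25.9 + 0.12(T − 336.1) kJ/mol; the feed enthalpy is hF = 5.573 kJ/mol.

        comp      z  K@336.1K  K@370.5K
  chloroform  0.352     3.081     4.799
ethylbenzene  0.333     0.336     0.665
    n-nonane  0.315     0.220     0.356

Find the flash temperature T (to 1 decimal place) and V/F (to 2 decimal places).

T = 338.5 K, V/F = 0.20

Adiabatic flash: solve Rachford–Rice at each trial T, then check hF = ψ·hV(T) + (1−ψ)·hL(T).
  T = 336.1 K: K = (3.081, 0.336, 0.220), RR gives ψ = 0.177, H_out = 4.578 kJ/mol
  T = 370.5 K: K = (4.799, 0.665, 0.356), RR gives ψ = 0.530, H_out = 18.538 kJ/mol
  T = 353.3 K: K = (3.887, 0.481, 0.283), RR gives ψ = 0.344, H_out = 11.438 kJ/mol
  T = 344.7 K: K = (3.471, 0.404, 0.250), RR gives ψ = 0.261, H_out = 8.058 kJ/mol
  T = 340.4 K: K = (3.272, 0.369, 0.235), RR gives ψ = 0.220, H_out = 6.342 kJ/mol
  T = 338.2 K: K = (3.174, 0.352, 0.227), RR gives ψ = 0.198, H_out = 5.447 kJ/mol
Linear interpolation between T = 338.2 (H_out = 5.447) and T = 340.4 (H_out = 6.342) on hF = 5.573 gives T ≈ 338.5 K, at which ψ = 0.20.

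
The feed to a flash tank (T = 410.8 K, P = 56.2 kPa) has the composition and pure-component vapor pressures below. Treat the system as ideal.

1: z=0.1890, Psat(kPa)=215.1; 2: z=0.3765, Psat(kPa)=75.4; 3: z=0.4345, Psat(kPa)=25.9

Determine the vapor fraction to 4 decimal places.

Raoult's law: Kᵢ = Pᵢˢᵃᵗ/P = Pᵢˢᵃᵗ/56.2.
  K_1 = 215.1/56.2 = 3.827402, K_2 = 75.4/56.2 = 1.341637, K_3 = 25.9/56.2 = 0.460854
Iterate (Newton) starting at ψ = 0.5:
  ψ = 0.5000: g = 0.01054, g' = -0.5281 → ψ = 0.5200
  ψ = 0.5200: g = 0.00005, g' = -0.5232 → ψ = 0.5201
Converged at ψ = 0.5201.

ψ = 0.5201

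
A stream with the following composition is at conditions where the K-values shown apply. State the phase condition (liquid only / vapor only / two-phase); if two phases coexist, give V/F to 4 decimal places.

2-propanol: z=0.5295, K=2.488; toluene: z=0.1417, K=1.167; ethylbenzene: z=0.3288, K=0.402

ΣzᵢKᵢ = 1.6149; Σzᵢ/Kᵢ = 1.1522.
Both exceed 1, so a two-phase solution exists.
Newton–Raphson from ψ = 0.5:
  ψ = 0.5000: g = 0.19313, g' = -0.6281 → ψ = 0.8075
  ψ = 0.8075: g = -0.00148, g' = -0.6846 → ψ = 0.8053
Converged at ψ = 0.8053.

two-phase, V/F = 0.8053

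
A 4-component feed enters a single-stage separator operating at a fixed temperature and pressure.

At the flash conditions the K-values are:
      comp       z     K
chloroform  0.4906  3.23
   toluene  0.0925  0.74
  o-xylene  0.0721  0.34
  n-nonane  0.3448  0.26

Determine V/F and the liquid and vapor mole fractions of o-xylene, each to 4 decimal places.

Material balance + equilibrium reduce to Σ zᵢ(Kᵢ−1)/(1+V/F(Kᵢ−1)) = 0.
Feasibility: ΣzᵢKᵢ = 1.7672, Σzᵢ/Kᵢ = 1.8151 — both > 1, two phases present.
Newton iteration, V/F⁰ = 0.67:
  V/F = 0.6700: g = -0.18184, g' = -1.2450 → V/F = 0.5240
  V/F = 0.5240: g = -0.01277, g' = -1.1043 → V/F = 0.5124
Converged at V/F = 0.5124.
Compositions from xᵢ = zᵢ/(1+V/F(Kᵢ−1)), yᵢ = Kᵢxᵢ:
  chloroform: x = 0.2290, y = 0.7396
  toluene: x = 0.1067, y = 0.0790
  o-xylene: x = 0.1089, y = 0.0370
  n-nonane: x = 0.5554, y = 0.1444

V/F = 0.5124, x_o-xylene = 0.1089, y_o-xylene = 0.0370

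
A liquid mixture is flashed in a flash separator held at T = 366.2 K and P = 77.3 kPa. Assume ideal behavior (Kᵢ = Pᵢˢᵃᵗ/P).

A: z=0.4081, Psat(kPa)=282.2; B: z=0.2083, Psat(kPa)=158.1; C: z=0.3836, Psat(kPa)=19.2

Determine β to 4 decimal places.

Raoult's law: Kᵢ = Pᵢˢᵃᵗ/P = Pᵢˢᵃᵗ/77.3.
  K_A = 282.2/77.3 = 3.650712, K_B = 158.1/77.3 = 2.045278, K_C = 19.2/77.3 = 0.248383
Let β = V/F and solve Σ zᵢ(Kᵢ−1)/(1+β(Kᵢ−1)) = 0.
Feasibility: ΣzᵢKᵢ = 2.0112, Σzᵢ/Kᵢ = 1.7580 — both > 1, two phases present.
Newton–Raphson from β = 0.5:
  β = 0.5000: g = 0.14629, g' = -1.1847 → β = 0.6235
  β = 0.6235: g = -0.00297, g' = -1.2584 → β = 0.6211
Converged at β = 0.6211.

β = 0.6211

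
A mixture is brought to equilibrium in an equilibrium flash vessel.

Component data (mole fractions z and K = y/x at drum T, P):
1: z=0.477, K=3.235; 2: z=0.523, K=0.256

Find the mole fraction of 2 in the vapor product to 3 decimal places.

Material balance + equilibrium reduce to Σ zᵢ(Kᵢ−1)/(1+β(Kᵢ−1)) = 0.
Check two-phase: ΣzᵢKᵢ = 1.677 > 1 and Σzᵢ/Kᵢ = 2.190 > 1, so g(0) = 0.677 > 0 and g(1) = -1.190 < 0.
Binary case is linear: z₁(K₁−1)(1+β(K₂−1)) + z₂(K₂−1)(1+β(K₁−1)) = 0
⇒ β = [z₁(K₁−1)+z₂(K₂−1)] / [−(K₁−1)(K₂−1)] = 0.6770/1.6628 = 0.407
Compositions from xᵢ = zᵢ/(1+β(Kᵢ−1)), yᵢ = Kᵢxᵢ:
  1: x = 0.250, y = 0.808
  2: x = 0.750, y = 0.192

y_2 = 0.192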